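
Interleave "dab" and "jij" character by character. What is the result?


Interleaving "dab" and "jij":
  Position 0: 'd' from first, 'j' from second => "dj"
  Position 1: 'a' from first, 'i' from second => "ai"
  Position 2: 'b' from first, 'j' from second => "bj"
Result: djaibj

djaibj


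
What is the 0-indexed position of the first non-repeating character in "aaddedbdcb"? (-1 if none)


Input: aaddedbdcb
Character frequencies:
  'a': 2
  'b': 2
  'c': 1
  'd': 4
  'e': 1
Scanning left to right for freq == 1:
  Position 0 ('a'): freq=2, skip
  Position 1 ('a'): freq=2, skip
  Position 2 ('d'): freq=4, skip
  Position 3 ('d'): freq=4, skip
  Position 4 ('e'): unique! => answer = 4

4


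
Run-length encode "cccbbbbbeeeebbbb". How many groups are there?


Input: cccbbbbbeeeebbbb
Scanning for consecutive runs:
  Group 1: 'c' x 3 (positions 0-2)
  Group 2: 'b' x 5 (positions 3-7)
  Group 3: 'e' x 4 (positions 8-11)
  Group 4: 'b' x 4 (positions 12-15)
Total groups: 4

4


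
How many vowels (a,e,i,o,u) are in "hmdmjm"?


Input: hmdmjm
Checking each character:
  'h' at position 0: consonant
  'm' at position 1: consonant
  'd' at position 2: consonant
  'm' at position 3: consonant
  'j' at position 4: consonant
  'm' at position 5: consonant
Total vowels: 0

0


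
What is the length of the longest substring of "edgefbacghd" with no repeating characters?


Input: "edgefbacghd"
Sliding window (track last position of each char):
  Position 0 ('e'): window [0,0] length 1 -- new best
  Position 1 ('d'): window [0,1] length 2 -- new best
  Position 2 ('g'): window [0,2] length 3 -- new best
  Position 3 ('e'): repeat (last at 0), move window start to 1
  Position 3 ('e'): window [1,3] length 3
  Position 4 ('f'): window [1,4] length 4 -- new best
  Position 5 ('b'): window [1,5] length 5 -- new best
  Position 6 ('a'): window [1,6] length 6 -- new best
  Position 7 ('c'): window [1,7] length 7 -- new best
  Position 8 ('g'): repeat (last at 2), move window start to 3
  Position 8 ('g'): window [3,8] length 6
  Position 9 ('h'): window [3,9] length 7
  Position 10 ('d'): window [3,10] length 8 -- new best
Longest substring with no repeats: "efbacghd" with length 8

8


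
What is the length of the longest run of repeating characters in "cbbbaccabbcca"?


Input: "cbbbaccabbcca"
Scanning for longest run:
  Position 1 ('b'): new char, reset run to 1
  Position 2 ('b'): continues run of 'b', length=2
  Position 3 ('b'): continues run of 'b', length=3
  Position 4 ('a'): new char, reset run to 1
  Position 5 ('c'): new char, reset run to 1
  Position 6 ('c'): continues run of 'c', length=2
  Position 7 ('a'): new char, reset run to 1
  Position 8 ('b'): new char, reset run to 1
  Position 9 ('b'): continues run of 'b', length=2
  Position 10 ('c'): new char, reset run to 1
  Position 11 ('c'): continues run of 'c', length=2
  Position 12 ('a'): new char, reset run to 1
Longest run: 'b' with length 3

3


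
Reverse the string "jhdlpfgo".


Input: jhdlpfgo
Reading characters right to left:
  Position 7: 'o'
  Position 6: 'g'
  Position 5: 'f'
  Position 4: 'p'
  Position 3: 'l'
  Position 2: 'd'
  Position 1: 'h'
  Position 0: 'j'
Reversed: ogfpldhj

ogfpldhj


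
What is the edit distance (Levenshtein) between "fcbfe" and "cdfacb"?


Computing edit distance: "fcbfe" -> "cdfacb"
DP table:
           c    d    f    a    c    b
      0    1    2    3    4    5    6
  f   1    1    2    2    3    4    5
  c   2    1    2    3    3    3    4
  b   3    2    2    3    4    4    3
  f   4    3    3    2    3    4    4
  e   5    4    4    3    3    4    5
Edit distance = dp[5][6] = 5

5


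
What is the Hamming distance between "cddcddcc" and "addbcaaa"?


Comparing "cddcddcc" and "addbcaaa" position by position:
  Position 0: 'c' vs 'a' => differ
  Position 1: 'd' vs 'd' => same
  Position 2: 'd' vs 'd' => same
  Position 3: 'c' vs 'b' => differ
  Position 4: 'd' vs 'c' => differ
  Position 5: 'd' vs 'a' => differ
  Position 6: 'c' vs 'a' => differ
  Position 7: 'c' vs 'a' => differ
Total differences (Hamming distance): 6

6


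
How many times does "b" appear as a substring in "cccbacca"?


Searching for "b" in "cccbacca"
Scanning each position:
  Position 0: "c" => no
  Position 1: "c" => no
  Position 2: "c" => no
  Position 3: "b" => MATCH
  Position 4: "a" => no
  Position 5: "c" => no
  Position 6: "c" => no
  Position 7: "a" => no
Total occurrences: 1

1


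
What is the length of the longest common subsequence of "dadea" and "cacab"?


LCS of "dadea" and "cacab"
DP table:
           c    a    c    a    b
      0    0    0    0    0    0
  d   0    0    0    0    0    0
  a   0    0    1    1    1    1
  d   0    0    1    1    1    1
  e   0    0    1    1    1    1
  a   0    0    1    1    2    2
LCS length = dp[5][5] = 2

2


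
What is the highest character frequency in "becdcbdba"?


Input: becdcbdba
Character counts:
  'a': 1
  'b': 3
  'c': 2
  'd': 2
  'e': 1
Maximum frequency: 3

3


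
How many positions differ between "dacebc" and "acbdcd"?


Comparing "dacebc" and "acbdcd" position by position:
  Position 0: 'd' vs 'a' => DIFFER
  Position 1: 'a' vs 'c' => DIFFER
  Position 2: 'c' vs 'b' => DIFFER
  Position 3: 'e' vs 'd' => DIFFER
  Position 4: 'b' vs 'c' => DIFFER
  Position 5: 'c' vs 'd' => DIFFER
Positions that differ: 6

6


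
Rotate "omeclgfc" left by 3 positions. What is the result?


Input: "omeclgfc", rotate left by 3
First 3 characters: "ome"
Remaining characters: "clgfc"
Concatenate remaining + first: "clgfc" + "ome" = "clgfcome"

clgfcome


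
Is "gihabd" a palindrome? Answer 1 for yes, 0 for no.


Input: gihabd
Reversed: dbahig
  Compare pos 0 ('g') with pos 5 ('d'): MISMATCH
  Compare pos 1 ('i') with pos 4 ('b'): MISMATCH
  Compare pos 2 ('h') with pos 3 ('a'): MISMATCH
Result: not a palindrome

0


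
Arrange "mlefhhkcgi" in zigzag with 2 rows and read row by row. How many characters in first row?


Zigzag "mlefhhkcgi" into 2 rows:
Placing characters:
  'm' => row 0
  'l' => row 1
  'e' => row 0
  'f' => row 1
  'h' => row 0
  'h' => row 1
  'k' => row 0
  'c' => row 1
  'g' => row 0
  'i' => row 1
Rows:
  Row 0: "mehkg"
  Row 1: "lfhci"
First row length: 5

5


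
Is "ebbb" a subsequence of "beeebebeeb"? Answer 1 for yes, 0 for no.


Check if "ebbb" is a subsequence of "beeebebeeb"
Greedy scan:
  Position 0 ('b'): no match needed
  Position 1 ('e'): matches sub[0] = 'e'
  Position 2 ('e'): no match needed
  Position 3 ('e'): no match needed
  Position 4 ('b'): matches sub[1] = 'b'
  Position 5 ('e'): no match needed
  Position 6 ('b'): matches sub[2] = 'b'
  Position 7 ('e'): no match needed
  Position 8 ('e'): no match needed
  Position 9 ('b'): matches sub[3] = 'b'
All 4 characters matched => is a subsequence

1


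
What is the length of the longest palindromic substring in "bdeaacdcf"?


Input: "bdeaacdcf"
Checking substrings for palindromes:
  [5:8] "cdc" (len 3) => palindrome
  [3:5] "aa" (len 2) => palindrome
Longest palindromic substring: "cdc" with length 3

3


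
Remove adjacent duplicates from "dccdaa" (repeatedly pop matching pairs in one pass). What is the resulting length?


Input: dccdaa
Stack-based adjacent duplicate removal:
  Read 'd': push. Stack: d
  Read 'c': push. Stack: dc
  Read 'c': matches stack top 'c' => pop. Stack: d
  Read 'd': matches stack top 'd' => pop. Stack: (empty)
  Read 'a': push. Stack: a
  Read 'a': matches stack top 'a' => pop. Stack: (empty)
Final stack: "" (length 0)

0


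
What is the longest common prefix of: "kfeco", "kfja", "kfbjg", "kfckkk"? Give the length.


Words: kfeco, kfja, kfbjg, kfckkk
  Position 0: all 'k' => match
  Position 1: all 'f' => match
  Position 2: ('e', 'j', 'b', 'c') => mismatch, stop
LCP = "kf" (length 2)

2


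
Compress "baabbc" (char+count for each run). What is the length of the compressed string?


Input: baabbc
Runs:
  'b' x 1 => "b1"
  'a' x 2 => "a2"
  'b' x 2 => "b2"
  'c' x 1 => "c1"
Compressed: "b1a2b2c1"
Compressed length: 8

8


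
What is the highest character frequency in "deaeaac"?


Input: deaeaac
Character counts:
  'a': 3
  'c': 1
  'd': 1
  'e': 2
Maximum frequency: 3

3


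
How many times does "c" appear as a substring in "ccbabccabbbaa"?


Searching for "c" in "ccbabccabbbaa"
Scanning each position:
  Position 0: "c" => MATCH
  Position 1: "c" => MATCH
  Position 2: "b" => no
  Position 3: "a" => no
  Position 4: "b" => no
  Position 5: "c" => MATCH
  Position 6: "c" => MATCH
  Position 7: "a" => no
  Position 8: "b" => no
  Position 9: "b" => no
  Position 10: "b" => no
  Position 11: "a" => no
  Position 12: "a" => no
Total occurrences: 4

4


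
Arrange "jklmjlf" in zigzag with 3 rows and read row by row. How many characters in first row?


Zigzag "jklmjlf" into 3 rows:
Placing characters:
  'j' => row 0
  'k' => row 1
  'l' => row 2
  'm' => row 1
  'j' => row 0
  'l' => row 1
  'f' => row 2
Rows:
  Row 0: "jj"
  Row 1: "kml"
  Row 2: "lf"
First row length: 2

2


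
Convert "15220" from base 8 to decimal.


Input: "15220" in base 8
Positional expansion:
  Digit '1' (value 1) x 8^4 = 4096
  Digit '5' (value 5) x 8^3 = 2560
  Digit '2' (value 2) x 8^2 = 128
  Digit '2' (value 2) x 8^1 = 16
  Digit '0' (value 0) x 8^0 = 0
Sum = 6800

6800


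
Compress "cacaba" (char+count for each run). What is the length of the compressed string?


Input: cacaba
Runs:
  'c' x 1 => "c1"
  'a' x 1 => "a1"
  'c' x 1 => "c1"
  'a' x 1 => "a1"
  'b' x 1 => "b1"
  'a' x 1 => "a1"
Compressed: "c1a1c1a1b1a1"
Compressed length: 12

12


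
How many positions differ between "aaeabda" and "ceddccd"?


Comparing "aaeabda" and "ceddccd" position by position:
  Position 0: 'a' vs 'c' => DIFFER
  Position 1: 'a' vs 'e' => DIFFER
  Position 2: 'e' vs 'd' => DIFFER
  Position 3: 'a' vs 'd' => DIFFER
  Position 4: 'b' vs 'c' => DIFFER
  Position 5: 'd' vs 'c' => DIFFER
  Position 6: 'a' vs 'd' => DIFFER
Positions that differ: 7

7


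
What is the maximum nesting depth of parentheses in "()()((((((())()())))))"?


Input: "()()((((((())()())))))"
Tracking depth:
  Position 0 '(': depth becomes 1
  Position 1 ')': depth becomes 0
  Position 2 '(': depth becomes 1
  Position 3 ')': depth becomes 0
  Position 4 '(': depth becomes 1
  Position 5 '(': depth becomes 2
  Position 6 '(': depth becomes 3
  Position 7 '(': depth becomes 4
  Position 8 '(': depth becomes 5
  Position 9 '(': depth becomes 6
  Position 10 '(': depth becomes 7
  Position 11 ')': depth becomes 6
  Position 12 ')': depth becomes 5
  Position 13 '(': depth becomes 6
  Position 14 ')': depth becomes 5
  Position 15 '(': depth becomes 6
  Position 16 ')': depth becomes 5
  Position 17 ')': depth becomes 4
  Position 18 ')': depth becomes 3
  Position 19 ')': depth becomes 2
  Position 20 ')': depth becomes 1
  Position 21 ')': depth becomes 0
Maximum depth reached: 7

7


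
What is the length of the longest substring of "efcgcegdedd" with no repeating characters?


Input: "efcgcegdedd"
Sliding window (track last position of each char):
  Position 0 ('e'): window [0,0] length 1 -- new best
  Position 1 ('f'): window [0,1] length 2 -- new best
  Position 2 ('c'): window [0,2] length 3 -- new best
  Position 3 ('g'): window [0,3] length 4 -- new best
  Position 4 ('c'): repeat (last at 2), move window start to 3
  Position 4 ('c'): window [3,4] length 2
  Position 5 ('e'): window [3,5] length 3
  Position 6 ('g'): repeat (last at 3), move window start to 4
  Position 6 ('g'): window [4,6] length 3
  Position 7 ('d'): window [4,7] length 4
  Position 8 ('e'): repeat (last at 5), move window start to 6
  Position 8 ('e'): window [6,8] length 3
  Position 9 ('d'): repeat (last at 7), move window start to 8
  Position 9 ('d'): window [8,9] length 2
  Position 10 ('d'): repeat (last at 9), move window start to 10
  Position 10 ('d'): window [10,10] length 1
Longest substring with no repeats: "efcg" with length 4

4


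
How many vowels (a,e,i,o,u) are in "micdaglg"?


Input: micdaglg
Checking each character:
  'm' at position 0: consonant
  'i' at position 1: vowel (running total: 1)
  'c' at position 2: consonant
  'd' at position 3: consonant
  'a' at position 4: vowel (running total: 2)
  'g' at position 5: consonant
  'l' at position 6: consonant
  'g' at position 7: consonant
Total vowels: 2

2


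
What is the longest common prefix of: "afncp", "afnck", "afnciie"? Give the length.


Words: afncp, afnck, afnciie
  Position 0: all 'a' => match
  Position 1: all 'f' => match
  Position 2: all 'n' => match
  Position 3: all 'c' => match
  Position 4: ('p', 'k', 'i') => mismatch, stop
LCP = "afnc" (length 4)

4


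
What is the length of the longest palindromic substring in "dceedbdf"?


Input: "dceedbdf"
Checking substrings for palindromes:
  [4:7] "dbd" (len 3) => palindrome
  [2:4] "ee" (len 2) => palindrome
Longest palindromic substring: "dbd" with length 3

3


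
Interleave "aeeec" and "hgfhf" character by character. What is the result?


Interleaving "aeeec" and "hgfhf":
  Position 0: 'a' from first, 'h' from second => "ah"
  Position 1: 'e' from first, 'g' from second => "eg"
  Position 2: 'e' from first, 'f' from second => "ef"
  Position 3: 'e' from first, 'h' from second => "eh"
  Position 4: 'c' from first, 'f' from second => "cf"
Result: ahegefehcf

ahegefehcf


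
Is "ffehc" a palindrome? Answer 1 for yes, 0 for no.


Input: ffehc
Reversed: cheff
  Compare pos 0 ('f') with pos 4 ('c'): MISMATCH
  Compare pos 1 ('f') with pos 3 ('h'): MISMATCH
Result: not a palindrome

0


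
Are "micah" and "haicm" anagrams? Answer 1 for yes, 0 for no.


Strings: "micah", "haicm"
Sorted first:  achim
Sorted second: achim
Sorted forms match => anagrams

1


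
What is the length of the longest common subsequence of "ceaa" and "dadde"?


LCS of "ceaa" and "dadde"
DP table:
           d    a    d    d    e
      0    0    0    0    0    0
  c   0    0    0    0    0    0
  e   0    0    0    0    0    1
  a   0    0    1    1    1    1
  a   0    0    1    1    1    1
LCS length = dp[4][5] = 1

1


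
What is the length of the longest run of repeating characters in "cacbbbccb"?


Input: "cacbbbccb"
Scanning for longest run:
  Position 1 ('a'): new char, reset run to 1
  Position 2 ('c'): new char, reset run to 1
  Position 3 ('b'): new char, reset run to 1
  Position 4 ('b'): continues run of 'b', length=2
  Position 5 ('b'): continues run of 'b', length=3
  Position 6 ('c'): new char, reset run to 1
  Position 7 ('c'): continues run of 'c', length=2
  Position 8 ('b'): new char, reset run to 1
Longest run: 'b' with length 3

3


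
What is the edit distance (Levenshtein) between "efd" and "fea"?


Computing edit distance: "efd" -> "fea"
DP table:
           f    e    a
      0    1    2    3
  e   1    1    1    2
  f   2    1    2    2
  d   3    2    2    3
Edit distance = dp[3][3] = 3

3


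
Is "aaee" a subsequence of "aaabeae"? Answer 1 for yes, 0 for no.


Check if "aaee" is a subsequence of "aaabeae"
Greedy scan:
  Position 0 ('a'): matches sub[0] = 'a'
  Position 1 ('a'): matches sub[1] = 'a'
  Position 2 ('a'): no match needed
  Position 3 ('b'): no match needed
  Position 4 ('e'): matches sub[2] = 'e'
  Position 5 ('a'): no match needed
  Position 6 ('e'): matches sub[3] = 'e'
All 4 characters matched => is a subsequence

1


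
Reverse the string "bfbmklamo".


Input: bfbmklamo
Reading characters right to left:
  Position 8: 'o'
  Position 7: 'm'
  Position 6: 'a'
  Position 5: 'l'
  Position 4: 'k'
  Position 3: 'm'
  Position 2: 'b'
  Position 1: 'f'
  Position 0: 'b'
Reversed: omalkmbfb

omalkmbfb


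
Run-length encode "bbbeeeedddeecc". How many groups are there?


Input: bbbeeeedddeecc
Scanning for consecutive runs:
  Group 1: 'b' x 3 (positions 0-2)
  Group 2: 'e' x 4 (positions 3-6)
  Group 3: 'd' x 3 (positions 7-9)
  Group 4: 'e' x 2 (positions 10-11)
  Group 5: 'c' x 2 (positions 12-13)
Total groups: 5

5


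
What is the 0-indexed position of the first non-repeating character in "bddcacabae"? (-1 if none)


Input: bddcacabae
Character frequencies:
  'a': 3
  'b': 2
  'c': 2
  'd': 2
  'e': 1
Scanning left to right for freq == 1:
  Position 0 ('b'): freq=2, skip
  Position 1 ('d'): freq=2, skip
  Position 2 ('d'): freq=2, skip
  Position 3 ('c'): freq=2, skip
  Position 4 ('a'): freq=3, skip
  Position 5 ('c'): freq=2, skip
  Position 6 ('a'): freq=3, skip
  Position 7 ('b'): freq=2, skip
  Position 8 ('a'): freq=3, skip
  Position 9 ('e'): unique! => answer = 9

9


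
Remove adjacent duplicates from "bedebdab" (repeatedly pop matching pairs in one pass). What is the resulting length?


Input: bedebdab
Stack-based adjacent duplicate removal:
  Read 'b': push. Stack: b
  Read 'e': push. Stack: be
  Read 'd': push. Stack: bed
  Read 'e': push. Stack: bede
  Read 'b': push. Stack: bedeb
  Read 'd': push. Stack: bedebd
  Read 'a': push. Stack: bedebda
  Read 'b': push. Stack: bedebdab
Final stack: "bedebdab" (length 8)

8


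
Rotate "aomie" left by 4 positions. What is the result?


Input: "aomie", rotate left by 4
First 4 characters: "aomi"
Remaining characters: "e"
Concatenate remaining + first: "e" + "aomi" = "eaomi"

eaomi


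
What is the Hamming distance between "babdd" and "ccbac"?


Comparing "babdd" and "ccbac" position by position:
  Position 0: 'b' vs 'c' => differ
  Position 1: 'a' vs 'c' => differ
  Position 2: 'b' vs 'b' => same
  Position 3: 'd' vs 'a' => differ
  Position 4: 'd' vs 'c' => differ
Total differences (Hamming distance): 4

4


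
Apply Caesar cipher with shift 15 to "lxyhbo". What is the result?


Caesar cipher: shift "lxyhbo" by 15
  'l' (pos 11) + 15 = pos 0 = 'a'
  'x' (pos 23) + 15 = pos 12 = 'm'
  'y' (pos 24) + 15 = pos 13 = 'n'
  'h' (pos 7) + 15 = pos 22 = 'w'
  'b' (pos 1) + 15 = pos 16 = 'q'
  'o' (pos 14) + 15 = pos 3 = 'd'
Result: amnwqd

amnwqd


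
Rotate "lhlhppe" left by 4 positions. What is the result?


Input: "lhlhppe", rotate left by 4
First 4 characters: "lhlh"
Remaining characters: "ppe"
Concatenate remaining + first: "ppe" + "lhlh" = "ppelhlh"

ppelhlh


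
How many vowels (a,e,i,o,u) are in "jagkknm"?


Input: jagkknm
Checking each character:
  'j' at position 0: consonant
  'a' at position 1: vowel (running total: 1)
  'g' at position 2: consonant
  'k' at position 3: consonant
  'k' at position 4: consonant
  'n' at position 5: consonant
  'm' at position 6: consonant
Total vowels: 1

1


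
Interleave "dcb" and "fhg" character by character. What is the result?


Interleaving "dcb" and "fhg":
  Position 0: 'd' from first, 'f' from second => "df"
  Position 1: 'c' from first, 'h' from second => "ch"
  Position 2: 'b' from first, 'g' from second => "bg"
Result: dfchbg

dfchbg


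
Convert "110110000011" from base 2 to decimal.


Input: "110110000011" in base 2
Positional expansion:
  Digit '1' (value 1) x 2^11 = 2048
  Digit '1' (value 1) x 2^10 = 1024
  Digit '0' (value 0) x 2^9 = 0
  Digit '1' (value 1) x 2^8 = 256
  Digit '1' (value 1) x 2^7 = 128
  Digit '0' (value 0) x 2^6 = 0
  Digit '0' (value 0) x 2^5 = 0
  Digit '0' (value 0) x 2^4 = 0
  Digit '0' (value 0) x 2^3 = 0
  Digit '0' (value 0) x 2^2 = 0
  Digit '1' (value 1) x 2^1 = 2
  Digit '1' (value 1) x 2^0 = 1
Sum = 3459

3459


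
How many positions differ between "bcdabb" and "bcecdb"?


Comparing "bcdabb" and "bcecdb" position by position:
  Position 0: 'b' vs 'b' => same
  Position 1: 'c' vs 'c' => same
  Position 2: 'd' vs 'e' => DIFFER
  Position 3: 'a' vs 'c' => DIFFER
  Position 4: 'b' vs 'd' => DIFFER
  Position 5: 'b' vs 'b' => same
Positions that differ: 3

3


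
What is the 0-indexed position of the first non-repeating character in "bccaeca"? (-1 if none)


Input: bccaeca
Character frequencies:
  'a': 2
  'b': 1
  'c': 3
  'e': 1
Scanning left to right for freq == 1:
  Position 0 ('b'): unique! => answer = 0

0


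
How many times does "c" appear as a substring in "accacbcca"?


Searching for "c" in "accacbcca"
Scanning each position:
  Position 0: "a" => no
  Position 1: "c" => MATCH
  Position 2: "c" => MATCH
  Position 3: "a" => no
  Position 4: "c" => MATCH
  Position 5: "b" => no
  Position 6: "c" => MATCH
  Position 7: "c" => MATCH
  Position 8: "a" => no
Total occurrences: 5

5


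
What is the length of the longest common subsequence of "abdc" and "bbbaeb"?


LCS of "abdc" and "bbbaeb"
DP table:
           b    b    b    a    e    b
      0    0    0    0    0    0    0
  a   0    0    0    0    1    1    1
  b   0    1    1    1    1    1    2
  d   0    1    1    1    1    1    2
  c   0    1    1    1    1    1    2
LCS length = dp[4][6] = 2

2


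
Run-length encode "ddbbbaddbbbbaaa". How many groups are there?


Input: ddbbbaddbbbbaaa
Scanning for consecutive runs:
  Group 1: 'd' x 2 (positions 0-1)
  Group 2: 'b' x 3 (positions 2-4)
  Group 3: 'a' x 1 (positions 5-5)
  Group 4: 'd' x 2 (positions 6-7)
  Group 5: 'b' x 4 (positions 8-11)
  Group 6: 'a' x 3 (positions 12-14)
Total groups: 6

6


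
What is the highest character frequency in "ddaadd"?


Input: ddaadd
Character counts:
  'a': 2
  'd': 4
Maximum frequency: 4

4


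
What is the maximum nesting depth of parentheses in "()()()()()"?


Input: "()()()()()"
Tracking depth:
  Position 0 '(': depth becomes 1
  Position 1 ')': depth becomes 0
  Position 2 '(': depth becomes 1
  Position 3 ')': depth becomes 0
  Position 4 '(': depth becomes 1
  Position 5 ')': depth becomes 0
  Position 6 '(': depth becomes 1
  Position 7 ')': depth becomes 0
  Position 8 '(': depth becomes 1
  Position 9 ')': depth becomes 0
Maximum depth reached: 1

1


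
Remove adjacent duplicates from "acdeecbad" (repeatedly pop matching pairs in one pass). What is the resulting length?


Input: acdeecbad
Stack-based adjacent duplicate removal:
  Read 'a': push. Stack: a
  Read 'c': push. Stack: ac
  Read 'd': push. Stack: acd
  Read 'e': push. Stack: acde
  Read 'e': matches stack top 'e' => pop. Stack: acd
  Read 'c': push. Stack: acdc
  Read 'b': push. Stack: acdcb
  Read 'a': push. Stack: acdcba
  Read 'd': push. Stack: acdcbad
Final stack: "acdcbad" (length 7)

7


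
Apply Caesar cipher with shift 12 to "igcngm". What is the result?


Caesar cipher: shift "igcngm" by 12
  'i' (pos 8) + 12 = pos 20 = 'u'
  'g' (pos 6) + 12 = pos 18 = 's'
  'c' (pos 2) + 12 = pos 14 = 'o'
  'n' (pos 13) + 12 = pos 25 = 'z'
  'g' (pos 6) + 12 = pos 18 = 's'
  'm' (pos 12) + 12 = pos 24 = 'y'
Result: usozsy

usozsy


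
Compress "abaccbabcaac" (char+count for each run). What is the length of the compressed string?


Input: abaccbabcaac
Runs:
  'a' x 1 => "a1"
  'b' x 1 => "b1"
  'a' x 1 => "a1"
  'c' x 2 => "c2"
  'b' x 1 => "b1"
  'a' x 1 => "a1"
  'b' x 1 => "b1"
  'c' x 1 => "c1"
  'a' x 2 => "a2"
  'c' x 1 => "c1"
Compressed: "a1b1a1c2b1a1b1c1a2c1"
Compressed length: 20

20


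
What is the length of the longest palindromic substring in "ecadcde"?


Input: "ecadcde"
Checking substrings for palindromes:
  [3:6] "dcd" (len 3) => palindrome
Longest palindromic substring: "dcd" with length 3

3


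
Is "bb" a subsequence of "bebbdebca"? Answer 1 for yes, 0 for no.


Check if "bb" is a subsequence of "bebbdebca"
Greedy scan:
  Position 0 ('b'): matches sub[0] = 'b'
  Position 1 ('e'): no match needed
  Position 2 ('b'): matches sub[1] = 'b'
  Position 3 ('b'): no match needed
  Position 4 ('d'): no match needed
  Position 5 ('e'): no match needed
  Position 6 ('b'): no match needed
  Position 7 ('c'): no match needed
  Position 8 ('a'): no match needed
All 2 characters matched => is a subsequence

1


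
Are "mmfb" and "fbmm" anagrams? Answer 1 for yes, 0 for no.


Strings: "mmfb", "fbmm"
Sorted first:  bfmm
Sorted second: bfmm
Sorted forms match => anagrams

1


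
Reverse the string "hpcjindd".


Input: hpcjindd
Reading characters right to left:
  Position 7: 'd'
  Position 6: 'd'
  Position 5: 'n'
  Position 4: 'i'
  Position 3: 'j'
  Position 2: 'c'
  Position 1: 'p'
  Position 0: 'h'
Reversed: ddnijcph

ddnijcph


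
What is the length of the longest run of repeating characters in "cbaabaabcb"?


Input: "cbaabaabcb"
Scanning for longest run:
  Position 1 ('b'): new char, reset run to 1
  Position 2 ('a'): new char, reset run to 1
  Position 3 ('a'): continues run of 'a', length=2
  Position 4 ('b'): new char, reset run to 1
  Position 5 ('a'): new char, reset run to 1
  Position 6 ('a'): continues run of 'a', length=2
  Position 7 ('b'): new char, reset run to 1
  Position 8 ('c'): new char, reset run to 1
  Position 9 ('b'): new char, reset run to 1
Longest run: 'a' with length 2

2


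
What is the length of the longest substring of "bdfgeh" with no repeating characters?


Input: "bdfgeh"
Sliding window (track last position of each char):
  Position 0 ('b'): window [0,0] length 1 -- new best
  Position 1 ('d'): window [0,1] length 2 -- new best
  Position 2 ('f'): window [0,2] length 3 -- new best
  Position 3 ('g'): window [0,3] length 4 -- new best
  Position 4 ('e'): window [0,4] length 5 -- new best
  Position 5 ('h'): window [0,5] length 6 -- new best
Longest substring with no repeats: "bdfgeh" with length 6

6


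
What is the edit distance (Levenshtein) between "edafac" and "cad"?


Computing edit distance: "edafac" -> "cad"
DP table:
           c    a    d
      0    1    2    3
  e   1    1    2    3
  d   2    2    2    2
  a   3    3    2    3
  f   4    4    3    3
  a   5    5    4    4
  c   6    5    5    5
Edit distance = dp[6][3] = 5

5


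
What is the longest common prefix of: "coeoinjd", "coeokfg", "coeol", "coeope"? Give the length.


Words: coeoinjd, coeokfg, coeol, coeope
  Position 0: all 'c' => match
  Position 1: all 'o' => match
  Position 2: all 'e' => match
  Position 3: all 'o' => match
  Position 4: ('i', 'k', 'l', 'p') => mismatch, stop
LCP = "coeo" (length 4)

4


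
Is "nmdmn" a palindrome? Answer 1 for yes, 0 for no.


Input: nmdmn
Reversed: nmdmn
  Compare pos 0 ('n') with pos 4 ('n'): match
  Compare pos 1 ('m') with pos 3 ('m'): match
Result: palindrome

1


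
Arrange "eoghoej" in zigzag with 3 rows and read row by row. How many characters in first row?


Zigzag "eoghoej" into 3 rows:
Placing characters:
  'e' => row 0
  'o' => row 1
  'g' => row 2
  'h' => row 1
  'o' => row 0
  'e' => row 1
  'j' => row 2
Rows:
  Row 0: "eo"
  Row 1: "ohe"
  Row 2: "gj"
First row length: 2

2


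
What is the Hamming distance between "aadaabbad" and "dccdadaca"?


Comparing "aadaabbad" and "dccdadaca" position by position:
  Position 0: 'a' vs 'd' => differ
  Position 1: 'a' vs 'c' => differ
  Position 2: 'd' vs 'c' => differ
  Position 3: 'a' vs 'd' => differ
  Position 4: 'a' vs 'a' => same
  Position 5: 'b' vs 'd' => differ
  Position 6: 'b' vs 'a' => differ
  Position 7: 'a' vs 'c' => differ
  Position 8: 'd' vs 'a' => differ
Total differences (Hamming distance): 8

8


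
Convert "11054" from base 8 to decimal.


Input: "11054" in base 8
Positional expansion:
  Digit '1' (value 1) x 8^4 = 4096
  Digit '1' (value 1) x 8^3 = 512
  Digit '0' (value 0) x 8^2 = 0
  Digit '5' (value 5) x 8^1 = 40
  Digit '4' (value 4) x 8^0 = 4
Sum = 4652

4652


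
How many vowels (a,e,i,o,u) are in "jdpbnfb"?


Input: jdpbnfb
Checking each character:
  'j' at position 0: consonant
  'd' at position 1: consonant
  'p' at position 2: consonant
  'b' at position 3: consonant
  'n' at position 4: consonant
  'f' at position 5: consonant
  'b' at position 6: consonant
Total vowels: 0

0


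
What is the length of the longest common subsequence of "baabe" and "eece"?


LCS of "baabe" and "eece"
DP table:
           e    e    c    e
      0    0    0    0    0
  b   0    0    0    0    0
  a   0    0    0    0    0
  a   0    0    0    0    0
  b   0    0    0    0    0
  e   0    1    1    1    1
LCS length = dp[5][4] = 1

1


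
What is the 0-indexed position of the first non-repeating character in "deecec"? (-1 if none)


Input: deecec
Character frequencies:
  'c': 2
  'd': 1
  'e': 3
Scanning left to right for freq == 1:
  Position 0 ('d'): unique! => answer = 0

0


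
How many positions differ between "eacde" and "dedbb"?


Comparing "eacde" and "dedbb" position by position:
  Position 0: 'e' vs 'd' => DIFFER
  Position 1: 'a' vs 'e' => DIFFER
  Position 2: 'c' vs 'd' => DIFFER
  Position 3: 'd' vs 'b' => DIFFER
  Position 4: 'e' vs 'b' => DIFFER
Positions that differ: 5

5


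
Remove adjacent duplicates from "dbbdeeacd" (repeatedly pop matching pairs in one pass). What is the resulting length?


Input: dbbdeeacd
Stack-based adjacent duplicate removal:
  Read 'd': push. Stack: d
  Read 'b': push. Stack: db
  Read 'b': matches stack top 'b' => pop. Stack: d
  Read 'd': matches stack top 'd' => pop. Stack: (empty)
  Read 'e': push. Stack: e
  Read 'e': matches stack top 'e' => pop. Stack: (empty)
  Read 'a': push. Stack: a
  Read 'c': push. Stack: ac
  Read 'd': push. Stack: acd
Final stack: "acd" (length 3)

3


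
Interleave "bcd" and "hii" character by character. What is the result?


Interleaving "bcd" and "hii":
  Position 0: 'b' from first, 'h' from second => "bh"
  Position 1: 'c' from first, 'i' from second => "ci"
  Position 2: 'd' from first, 'i' from second => "di"
Result: bhcidi

bhcidi


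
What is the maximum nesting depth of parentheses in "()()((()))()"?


Input: "()()((()))()"
Tracking depth:
  Position 0 '(': depth becomes 1
  Position 1 ')': depth becomes 0
  Position 2 '(': depth becomes 1
  Position 3 ')': depth becomes 0
  Position 4 '(': depth becomes 1
  Position 5 '(': depth becomes 2
  Position 6 '(': depth becomes 3
  Position 7 ')': depth becomes 2
  Position 8 ')': depth becomes 1
  Position 9 ')': depth becomes 0
  Position 10 '(': depth becomes 1
  Position 11 ')': depth becomes 0
Maximum depth reached: 3

3


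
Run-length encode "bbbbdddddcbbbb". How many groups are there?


Input: bbbbdddddcbbbb
Scanning for consecutive runs:
  Group 1: 'b' x 4 (positions 0-3)
  Group 2: 'd' x 5 (positions 4-8)
  Group 3: 'c' x 1 (positions 9-9)
  Group 4: 'b' x 4 (positions 10-13)
Total groups: 4

4


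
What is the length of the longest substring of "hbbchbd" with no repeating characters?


Input: "hbbchbd"
Sliding window (track last position of each char):
  Position 0 ('h'): window [0,0] length 1 -- new best
  Position 1 ('b'): window [0,1] length 2 -- new best
  Position 2 ('b'): repeat (last at 1), move window start to 2
  Position 2 ('b'): window [2,2] length 1
  Position 3 ('c'): window [2,3] length 2
  Position 4 ('h'): window [2,4] length 3 -- new best
  Position 5 ('b'): repeat (last at 2), move window start to 3
  Position 5 ('b'): window [3,5] length 3
  Position 6 ('d'): window [3,6] length 4 -- new best
Longest substring with no repeats: "chbd" with length 4

4


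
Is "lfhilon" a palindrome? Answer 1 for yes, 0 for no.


Input: lfhilon
Reversed: nolihfl
  Compare pos 0 ('l') with pos 6 ('n'): MISMATCH
  Compare pos 1 ('f') with pos 5 ('o'): MISMATCH
  Compare pos 2 ('h') with pos 4 ('l'): MISMATCH
Result: not a palindrome

0


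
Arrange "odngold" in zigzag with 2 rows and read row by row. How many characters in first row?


Zigzag "odngold" into 2 rows:
Placing characters:
  'o' => row 0
  'd' => row 1
  'n' => row 0
  'g' => row 1
  'o' => row 0
  'l' => row 1
  'd' => row 0
Rows:
  Row 0: "onod"
  Row 1: "dgl"
First row length: 4

4


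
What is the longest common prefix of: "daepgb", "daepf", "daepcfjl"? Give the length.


Words: daepgb, daepf, daepcfjl
  Position 0: all 'd' => match
  Position 1: all 'a' => match
  Position 2: all 'e' => match
  Position 3: all 'p' => match
  Position 4: ('g', 'f', 'c') => mismatch, stop
LCP = "daep" (length 4)

4


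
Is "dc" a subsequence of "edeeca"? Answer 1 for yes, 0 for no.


Check if "dc" is a subsequence of "edeeca"
Greedy scan:
  Position 0 ('e'): no match needed
  Position 1 ('d'): matches sub[0] = 'd'
  Position 2 ('e'): no match needed
  Position 3 ('e'): no match needed
  Position 4 ('c'): matches sub[1] = 'c'
  Position 5 ('a'): no match needed
All 2 characters matched => is a subsequence

1


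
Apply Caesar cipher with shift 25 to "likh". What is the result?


Caesar cipher: shift "likh" by 25
  'l' (pos 11) + 25 = pos 10 = 'k'
  'i' (pos 8) + 25 = pos 7 = 'h'
  'k' (pos 10) + 25 = pos 9 = 'j'
  'h' (pos 7) + 25 = pos 6 = 'g'
Result: khjg

khjg


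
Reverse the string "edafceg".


Input: edafceg
Reading characters right to left:
  Position 6: 'g'
  Position 5: 'e'
  Position 4: 'c'
  Position 3: 'f'
  Position 2: 'a'
  Position 1: 'd'
  Position 0: 'e'
Reversed: gecfade

gecfade


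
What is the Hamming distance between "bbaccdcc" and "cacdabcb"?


Comparing "bbaccdcc" and "cacdabcb" position by position:
  Position 0: 'b' vs 'c' => differ
  Position 1: 'b' vs 'a' => differ
  Position 2: 'a' vs 'c' => differ
  Position 3: 'c' vs 'd' => differ
  Position 4: 'c' vs 'a' => differ
  Position 5: 'd' vs 'b' => differ
  Position 6: 'c' vs 'c' => same
  Position 7: 'c' vs 'b' => differ
Total differences (Hamming distance): 7

7


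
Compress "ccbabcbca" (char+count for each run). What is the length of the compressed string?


Input: ccbabcbca
Runs:
  'c' x 2 => "c2"
  'b' x 1 => "b1"
  'a' x 1 => "a1"
  'b' x 1 => "b1"
  'c' x 1 => "c1"
  'b' x 1 => "b1"
  'c' x 1 => "c1"
  'a' x 1 => "a1"
Compressed: "c2b1a1b1c1b1c1a1"
Compressed length: 16

16


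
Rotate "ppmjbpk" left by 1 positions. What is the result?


Input: "ppmjbpk", rotate left by 1
First 1 characters: "p"
Remaining characters: "pmjbpk"
Concatenate remaining + first: "pmjbpk" + "p" = "pmjbpkp"

pmjbpkp


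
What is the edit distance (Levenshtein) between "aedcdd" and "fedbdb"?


Computing edit distance: "aedcdd" -> "fedbdb"
DP table:
           f    e    d    b    d    b
      0    1    2    3    4    5    6
  a   1    1    2    3    4    5    6
  e   2    2    1    2    3    4    5
  d   3    3    2    1    2    3    4
  c   4    4    3    2    2    3    4
  d   5    5    4    3    3    2    3
  d   6    6    5    4    4    3    3
Edit distance = dp[6][6] = 3

3


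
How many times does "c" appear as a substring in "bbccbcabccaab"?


Searching for "c" in "bbccbcabccaab"
Scanning each position:
  Position 0: "b" => no
  Position 1: "b" => no
  Position 2: "c" => MATCH
  Position 3: "c" => MATCH
  Position 4: "b" => no
  Position 5: "c" => MATCH
  Position 6: "a" => no
  Position 7: "b" => no
  Position 8: "c" => MATCH
  Position 9: "c" => MATCH
  Position 10: "a" => no
  Position 11: "a" => no
  Position 12: "b" => no
Total occurrences: 5

5


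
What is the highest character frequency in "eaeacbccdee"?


Input: eaeacbccdee
Character counts:
  'a': 2
  'b': 1
  'c': 3
  'd': 1
  'e': 4
Maximum frequency: 4

4


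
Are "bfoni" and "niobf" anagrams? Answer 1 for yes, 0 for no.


Strings: "bfoni", "niobf"
Sorted first:  bfino
Sorted second: bfino
Sorted forms match => anagrams

1


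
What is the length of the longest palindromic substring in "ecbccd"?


Input: "ecbccd"
Checking substrings for palindromes:
  [1:4] "cbc" (len 3) => palindrome
  [3:5] "cc" (len 2) => palindrome
Longest palindromic substring: "cbc" with length 3

3


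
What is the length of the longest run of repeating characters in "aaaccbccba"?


Input: "aaaccbccba"
Scanning for longest run:
  Position 1 ('a'): continues run of 'a', length=2
  Position 2 ('a'): continues run of 'a', length=3
  Position 3 ('c'): new char, reset run to 1
  Position 4 ('c'): continues run of 'c', length=2
  Position 5 ('b'): new char, reset run to 1
  Position 6 ('c'): new char, reset run to 1
  Position 7 ('c'): continues run of 'c', length=2
  Position 8 ('b'): new char, reset run to 1
  Position 9 ('a'): new char, reset run to 1
Longest run: 'a' with length 3

3


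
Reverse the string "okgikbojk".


Input: okgikbojk
Reading characters right to left:
  Position 8: 'k'
  Position 7: 'j'
  Position 6: 'o'
  Position 5: 'b'
  Position 4: 'k'
  Position 3: 'i'
  Position 2: 'g'
  Position 1: 'k'
  Position 0: 'o'
Reversed: kjobkigko

kjobkigko


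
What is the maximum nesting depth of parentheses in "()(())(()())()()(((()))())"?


Input: "()(())(()())()()(((()))())"
Tracking depth:
  Position 0 '(': depth becomes 1
  Position 1 ')': depth becomes 0
  Position 2 '(': depth becomes 1
  Position 3 '(': depth becomes 2
  Position 4 ')': depth becomes 1
  Position 5 ')': depth becomes 0
  Position 6 '(': depth becomes 1
  Position 7 '(': depth becomes 2
  Position 8 ')': depth becomes 1
  Position 9 '(': depth becomes 2
  Position 10 ')': depth becomes 1
  Position 11 ')': depth becomes 0
  Position 12 '(': depth becomes 1
  Position 13 ')': depth becomes 0
  Position 14 '(': depth becomes 1
  Position 15 ')': depth becomes 0
  Position 16 '(': depth becomes 1
  Position 17 '(': depth becomes 2
  Position 18 '(': depth becomes 3
  Position 19 '(': depth becomes 4
  Position 20 ')': depth becomes 3
  Position 21 ')': depth becomes 2
  Position 22 ')': depth becomes 1
  Position 23 '(': depth becomes 2
  Position 24 ')': depth becomes 1
  Position 25 ')': depth becomes 0
Maximum depth reached: 4

4


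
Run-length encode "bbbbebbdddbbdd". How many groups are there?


Input: bbbbebbdddbbdd
Scanning for consecutive runs:
  Group 1: 'b' x 4 (positions 0-3)
  Group 2: 'e' x 1 (positions 4-4)
  Group 3: 'b' x 2 (positions 5-6)
  Group 4: 'd' x 3 (positions 7-9)
  Group 5: 'b' x 2 (positions 10-11)
  Group 6: 'd' x 2 (positions 12-13)
Total groups: 6

6


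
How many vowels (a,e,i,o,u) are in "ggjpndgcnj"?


Input: ggjpndgcnj
Checking each character:
  'g' at position 0: consonant
  'g' at position 1: consonant
  'j' at position 2: consonant
  'p' at position 3: consonant
  'n' at position 4: consonant
  'd' at position 5: consonant
  'g' at position 6: consonant
  'c' at position 7: consonant
  'n' at position 8: consonant
  'j' at position 9: consonant
Total vowels: 0

0


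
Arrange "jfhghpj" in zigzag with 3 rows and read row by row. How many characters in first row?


Zigzag "jfhghpj" into 3 rows:
Placing characters:
  'j' => row 0
  'f' => row 1
  'h' => row 2
  'g' => row 1
  'h' => row 0
  'p' => row 1
  'j' => row 2
Rows:
  Row 0: "jh"
  Row 1: "fgp"
  Row 2: "hj"
First row length: 2

2


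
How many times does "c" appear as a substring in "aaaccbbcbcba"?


Searching for "c" in "aaaccbbcbcba"
Scanning each position:
  Position 0: "a" => no
  Position 1: "a" => no
  Position 2: "a" => no
  Position 3: "c" => MATCH
  Position 4: "c" => MATCH
  Position 5: "b" => no
  Position 6: "b" => no
  Position 7: "c" => MATCH
  Position 8: "b" => no
  Position 9: "c" => MATCH
  Position 10: "b" => no
  Position 11: "a" => no
Total occurrences: 4

4


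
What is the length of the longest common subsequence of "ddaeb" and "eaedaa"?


LCS of "ddaeb" and "eaedaa"
DP table:
           e    a    e    d    a    a
      0    0    0    0    0    0    0
  d   0    0    0    0    1    1    1
  d   0    0    0    0    1    1    1
  a   0    0    1    1    1    2    2
  e   0    1    1    2    2    2    2
  b   0    1    1    2    2    2    2
LCS length = dp[5][6] = 2

2


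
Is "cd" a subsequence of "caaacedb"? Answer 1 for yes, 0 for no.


Check if "cd" is a subsequence of "caaacedb"
Greedy scan:
  Position 0 ('c'): matches sub[0] = 'c'
  Position 1 ('a'): no match needed
  Position 2 ('a'): no match needed
  Position 3 ('a'): no match needed
  Position 4 ('c'): no match needed
  Position 5 ('e'): no match needed
  Position 6 ('d'): matches sub[1] = 'd'
  Position 7 ('b'): no match needed
All 2 characters matched => is a subsequence

1


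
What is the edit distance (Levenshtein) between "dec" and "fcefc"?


Computing edit distance: "dec" -> "fcefc"
DP table:
           f    c    e    f    c
      0    1    2    3    4    5
  d   1    1    2    3    4    5
  e   2    2    2    2    3    4
  c   3    3    2    3    3    3
Edit distance = dp[3][5] = 3

3
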